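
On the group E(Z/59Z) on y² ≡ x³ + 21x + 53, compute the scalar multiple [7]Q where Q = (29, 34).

Repeated addition: build up to 7Q.
2Q: tangent at (29, 34): λ = (3·29² + 21)/(2·34) ≡ 7/9. 9⁻¹ ≡ 46 (mod 59) since 9·46 = 414 ≡ 1, so λ ≡ 7·46 ≡ 27.
  x = λ² - 29 - 29 = 729 - 58 ≡ 22; y = λ·(29 - 22) - 34 ≡ 37. → (22, 37)
3Q: (22, 37) + (29, 34). λ = (34 - 37)/(29 - 22) ≡ 56/7 mod 59. 7⁻¹ ≡ 17 (mod 59), so λ ≡ 8.
  x = λ² - 22 - 29 = 64 - 51 ≡ 13; y = λ·(22 - 13) - 37 ≡ 35. → (13, 35)
4Q: (13, 35) + (29, 34). λ = (34 - 35)/(29 - 13) ≡ 58/16 mod 59. 16⁻¹ ≡ 48 (mod 59), so λ ≡ 11.
  x = λ² - 13 - 29 = 121 - 42 ≡ 20; y = λ·(13 - 20) - 35 ≡ 6. → (20, 6)
5Q: (20, 6) + (29, 34). λ = (34 - 6)/(29 - 20) ≡ 28/9 mod 59. 9⁻¹ ≡ 46 (mod 59) since 9·46 = 414 ≡ 1, so λ ≡ 49.
  x = λ² - 20 - 29 = 2401 - 49 ≡ 51; y = λ·(20 - 51) - 6 ≡ 9. → (51, 9)
6Q: (51, 9) + (29, 34). λ = (34 - 9)/(29 - 51) ≡ 25/37 mod 59. 37⁻¹ ≡ 8 (mod 59), so λ ≡ 23.
  x = λ² - 51 - 29 = 529 - 80 ≡ 36; y = λ·(51 - 36) - 9 ≡ 41. → (36, 41)
7Q: (36, 41) + (29, 34). λ = (34 - 41)/(29 - 36) ≡ 52/52 mod 59. 52⁻¹ ≡ 42 (mod 59) since 52·42 = 2184 ≡ 1, so λ ≡ 1.
  x = λ² - 36 - 29 = 1 - 65 ≡ 54; y = λ·(36 - 54) - 41 ≡ 0. → (54, 0)

(54, 0)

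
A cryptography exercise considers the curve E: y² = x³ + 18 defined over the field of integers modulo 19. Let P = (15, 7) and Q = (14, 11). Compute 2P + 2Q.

(18, 13)

First 2P:
Repeated addition: build up to 2P.
2P: tangent at (15, 7): λ = (3·15² + 0)/(2·7) ≡ 10/14. 14⁻¹ ≡ 15 (mod 19), so λ ≡ 10·15 ≡ 17.
  x = λ² - 15 - 15 = 289 - 30 ≡ 12; y = λ·(15 - 12) - 7 ≡ 6. → (12, 6)
2P = (12, 6).
Next 2Q:
Repeated addition: build up to 2Q.
2Q: tangent at (14, 11): λ = (3·14² + 0)/(2·11) ≡ 18/3. 3⁻¹ ≡ 13 (mod 19) since 3·13 = 39 ≡ 1, so λ ≡ 18·13 ≡ 6.
  x = λ² - 14 - 14 = 36 - 28 ≡ 8; y = λ·(14 - 8) - 11 ≡ 6. → (8, 6)
2Q = (8, 6).
Finally 2P + 2Q:
(12, 6) + (8, 6). λ = (6 - 6)/(8 - 12) ≡ 0/15 mod 19. 15⁻¹ ≡ 14 (mod 19), so λ ≡ 0.
  x = λ² - 12 - 8 = 0 - 20 ≡ 18; y = λ·(12 - 18) - 6 ≡ 13. → (18, 13)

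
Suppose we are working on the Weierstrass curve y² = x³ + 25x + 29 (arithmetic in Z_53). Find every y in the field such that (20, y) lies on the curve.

x³ + 25x + 29 = 8529 ≡ 49 (mod 53).
Square roots of 49 mod 53: 7 and 46 (since 7² = 49 ≡ 49).

7, 46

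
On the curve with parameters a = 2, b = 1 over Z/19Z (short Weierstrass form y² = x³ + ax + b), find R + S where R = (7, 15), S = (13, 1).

(15, 10)

(7, 15) + (13, 1). λ = (1 - 15)/(13 - 7) ≡ 5/6 mod 19. 6⁻¹ ≡ 16 (mod 19) since 6·16 = 96 ≡ 1, so λ ≡ 4.
  x = λ² - 7 - 13 = 16 - 20 ≡ 15; y = λ·(7 - 15) - 15 ≡ 10. → (15, 10)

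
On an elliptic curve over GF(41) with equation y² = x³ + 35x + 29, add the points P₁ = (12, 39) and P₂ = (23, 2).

(12, 39) + (23, 2). λ = (2 - 39)/(23 - 12) ≡ 4/11 mod 41. 11⁻¹ ≡ 15 (mod 41), so λ ≡ 19.
  x = λ² - 12 - 23 = 361 - 35 ≡ 39; y = λ·(12 - 39) - 39 ≡ 22. → (39, 22)

(39, 22)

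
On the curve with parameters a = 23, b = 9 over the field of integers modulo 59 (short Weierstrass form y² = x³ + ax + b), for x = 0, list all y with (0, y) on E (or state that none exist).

3, 56

x³ + 23x + 9 = 9 ≡ 9 (mod 59).
Square roots of 9 mod 59: 3 and 56 (since 3² = 9 ≡ 9).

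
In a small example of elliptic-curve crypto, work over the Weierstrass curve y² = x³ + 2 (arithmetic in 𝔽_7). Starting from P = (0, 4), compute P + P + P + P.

Double-and-add on 4 = (100)₂. Start with P = (0, 4) for the leading 1-bit.
double: tangent at (0, 4): λ = (3·0² + 0)/(2·4) ≡ 0/1. 1⁻¹ ≡ 1 (mod 7), so λ ≡ 0·1 ≡ 0.
  x = λ² - 0 - 0 = 0 - 0 ≡ 0; y = λ·(0 - 0) - 4 ≡ 3. → (0, 3)
double: tangent at (0, 3): λ = (3·0² + 0)/(2·3) ≡ 0/6. 6⁻¹ ≡ 6 (mod 7), so λ ≡ 0·6 ≡ 0.
  x = λ² - 0 - 0 = 0 - 0 ≡ 0; y = λ·(0 - 0) - 3 ≡ 4. → (0, 4)

(0, 4)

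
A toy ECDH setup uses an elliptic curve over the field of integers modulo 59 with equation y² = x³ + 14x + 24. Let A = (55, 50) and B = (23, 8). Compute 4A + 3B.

First 4A:
Double-and-add on 4 = (100)₂. Start with A = (55, 50) for the leading 1-bit.
double: tangent at (55, 50): λ = (3·55² + 14)/(2·50) ≡ 3/41. 41⁻¹ ≡ 36 (mod 59), so λ ≡ 3·36 ≡ 49.
  x = λ² - 55 - 55 = 2401 - 110 ≡ 49; y = λ·(55 - 49) - 50 ≡ 8. → (49, 8)
double: tangent at (49, 8): λ = (3·49² + 14)/(2·8) ≡ 19/16. 16⁻¹ ≡ 48 (mod 59), so λ ≡ 19·48 ≡ 27.
  x = λ² - 49 - 49 = 729 - 98 ≡ 41; y = λ·(49 - 41) - 8 ≡ 31. → (41, 31)
4A = (41, 31).
Next 3B:
Repeated addition: build up to 3B.
2B: tangent at (23, 8): λ = (3·23² + 14)/(2·8) ≡ 8/16. 16⁻¹ ≡ 48 (mod 59), so λ ≡ 8·48 ≡ 30.
  x = λ² - 23 - 23 = 900 - 46 ≡ 28; y = λ·(23 - 28) - 8 ≡ 19. → (28, 19)
3B: (28, 19) + (23, 8). λ = (8 - 19)/(23 - 28) ≡ 48/54 mod 59. 54⁻¹ ≡ 47 (mod 59), so λ ≡ 14.
  x = λ² - 28 - 23 = 196 - 51 ≡ 27; y = λ·(28 - 27) - 19 ≡ 54. → (27, 54)
3B = (27, 54).
Finally 4A + 3B:
(41, 31) + (27, 54). λ = (54 - 31)/(27 - 41) ≡ 23/45 mod 59. 45⁻¹ ≡ 21 (mod 59), so λ ≡ 11.
  x = λ² - 41 - 27 = 121 - 68 ≡ 53; y = λ·(41 - 53) - 31 ≡ 14. → (53, 14)

(53, 14)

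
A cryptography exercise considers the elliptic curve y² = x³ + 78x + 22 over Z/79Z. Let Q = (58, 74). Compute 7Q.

(22, 46)

Repeated addition: build up to 7Q.
2Q: tangent at (58, 74): λ = (3·58² + 78)/(2·74) ≡ 58/69. 69⁻¹ ≡ 71 (mod 79), so λ ≡ 58·71 ≡ 10.
  x = λ² - 58 - 58 = 100 - 116 ≡ 63; y = λ·(58 - 63) - 74 ≡ 34. → (63, 34)
3Q: (63, 34) + (58, 74). λ = (74 - 34)/(58 - 63) ≡ 40/74 mod 79. 74⁻¹ ≡ 63 (mod 79) since 74·63 = 4662 ≡ 1, so λ ≡ 71.
  x = λ² - 63 - 58 = 5041 - 121 ≡ 22; y = λ·(63 - 22) - 34 ≡ 33. → (22, 33)
4Q: (22, 33) + (58, 74). λ = (74 - 33)/(58 - 22) ≡ 41/36 mod 79. 36⁻¹ ≡ 11 (mod 79) since 36·11 = 396 ≡ 1, so λ ≡ 56.
  x = λ² - 22 - 58 = 3136 - 80 ≡ 54; y = λ·(22 - 54) - 33 ≡ 71. → (54, 71)
5Q: (54, 71) + (58, 74). λ = (74 - 71)/(58 - 54) ≡ 3/4 mod 79. 4⁻¹ ≡ 20 (mod 79), so λ ≡ 60.
  x = λ² - 54 - 58 = 3600 - 112 ≡ 12; y = λ·(54 - 12) - 71 ≡ 0. → (12, 0)
6Q: (12, 0) + (58, 74). λ = (74 - 0)/(58 - 12) ≡ 74/46 mod 79. 46⁻¹ ≡ 67 (mod 79), so λ ≡ 60.
  x = λ² - 12 - 58 = 3600 - 70 ≡ 54; y = λ·(12 - 54) - 0 ≡ 8. → (54, 8)
7Q: (54, 8) + (58, 74). λ = (74 - 8)/(58 - 54) ≡ 66/4 mod 79. 4⁻¹ ≡ 20 (mod 79), so λ ≡ 56.
  x = λ² - 54 - 58 = 3136 - 112 ≡ 22; y = λ·(54 - 22) - 8 ≡ 46. → (22, 46)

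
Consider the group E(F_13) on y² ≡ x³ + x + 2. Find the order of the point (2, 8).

6

2P: tangent at (2, 8): λ = (3·2² + 1)/(2·8) ≡ 0/3. 3⁻¹ ≡ 9 (mod 13) since 3·9 = 27 ≡ 1, so λ ≡ 0·9 ≡ 0.
  x = λ² - 2 - 2 = 0 - 4 ≡ 9; y = λ·(2 - 9) - 8 ≡ 5. → (9, 5)
3P: (9, 5) + (2, 8). λ = (8 - 5)/(2 - 9) ≡ 3/6 mod 13. 6⁻¹ ≡ 11 (mod 13), so λ ≡ 7.
  x = λ² - 9 - 2 = 49 - 11 ≡ 12; y = λ·(9 - 12) - 5 ≡ 0. → (12, 0)
4P: (12, 0) + (2, 8). λ = (8 - 0)/(2 - 12) ≡ 8/3 mod 13. 3⁻¹ ≡ 9 (mod 13), so λ ≡ 7.
  x = λ² - 12 - 2 = 49 - 14 ≡ 9; y = λ·(12 - 9) - 0 ≡ 8. → (9, 8)
5P: (9, 8) + (2, 8). λ = (8 - 8)/(2 - 9) ≡ 0/6 mod 13. 6⁻¹ ≡ 11 (mod 13), so λ ≡ 0.
  x = λ² - 9 - 2 = 0 - 11 ≡ 2; y = λ·(9 - 2) - 8 ≡ 5. → (2, 5)
6P: (2, 5) + (2, 8): same x and y₁ ≡ -y₂, so the sum is ∞.
6P = ∞, so the order is 6.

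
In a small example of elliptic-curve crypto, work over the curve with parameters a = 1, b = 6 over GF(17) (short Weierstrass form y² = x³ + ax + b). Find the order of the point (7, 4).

2P: tangent at (7, 4): λ = (3·7² + 1)/(2·4) ≡ 12/8. 8⁻¹ ≡ 15 (mod 17), so λ ≡ 12·15 ≡ 10.
  x = λ² - 7 - 7 = 100 - 14 ≡ 1; y = λ·(7 - 1) - 4 ≡ 5. → (1, 5)
3P: (1, 5) + (7, 4). λ = (4 - 5)/(7 - 1) ≡ 16/6 mod 17. 6⁻¹ ≡ 3 (mod 17) since 6·3 = 18 ≡ 1, so λ ≡ 14.
  x = λ² - 1 - 7 = 196 - 8 ≡ 1; y = λ·(1 - 1) - 5 ≡ 12. → (1, 12)
4P: (1, 12) + (7, 4). λ = (4 - 12)/(7 - 1) ≡ 9/6 mod 17. 6⁻¹ ≡ 3 (mod 17), so λ ≡ 10.
  x = λ² - 1 - 7 = 100 - 8 ≡ 7; y = λ·(1 - 7) - 12 ≡ 13. → (7, 13)
5P: (7, 13) + (7, 4): same x and y₁ ≡ -y₂, so the sum is O.
5P = O, so the order is 5.

5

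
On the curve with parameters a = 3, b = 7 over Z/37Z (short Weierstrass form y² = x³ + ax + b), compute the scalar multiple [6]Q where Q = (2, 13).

(22, 19)

Repeated addition: build up to 6Q.
2Q: tangent at (2, 13): λ = (3·2² + 3)/(2·13) ≡ 15/26. 26⁻¹ ≡ 10 (mod 37) since 26·10 = 260 ≡ 1, so λ ≡ 15·10 ≡ 2.
  x = λ² - 2 - 2 = 4 - 4 ≡ 0; y = λ·(2 - 0) - 13 ≡ 28. → (0, 28)
3Q: (0, 28) + (2, 13). λ = (13 - 28)/(2 - 0) ≡ 22/2 mod 37. 2⁻¹ ≡ 19 (mod 37) since 2·19 = 38 ≡ 1, so λ ≡ 11.
  x = λ² - 0 - 2 = 121 - 2 ≡ 8; y = λ·(0 - 8) - 28 ≡ 32. → (8, 32)
4Q: (8, 32) + (2, 13). λ = (13 - 32)/(2 - 8) ≡ 18/31 mod 37. 31⁻¹ ≡ 6 (mod 37), so λ ≡ 34.
  x = λ² - 8 - 2 = 1156 - 10 ≡ 36; y = λ·(8 - 36) - 32 ≡ 15. → (36, 15)
5Q: (36, 15) + (2, 13). λ = (13 - 15)/(2 - 36) ≡ 35/3 mod 37. 3⁻¹ ≡ 25 (mod 37), so λ ≡ 24.
  x = λ² - 36 - 2 = 576 - 38 ≡ 20; y = λ·(36 - 20) - 15 ≡ 36. → (20, 36)
6Q: (20, 36) + (2, 13). λ = (13 - 36)/(2 - 20) ≡ 14/19 mod 37. 19⁻¹ ≡ 2 (mod 37), so λ ≡ 28.
  x = λ² - 20 - 2 = 784 - 22 ≡ 22; y = λ·(20 - 22) - 36 ≡ 19. → (22, 19)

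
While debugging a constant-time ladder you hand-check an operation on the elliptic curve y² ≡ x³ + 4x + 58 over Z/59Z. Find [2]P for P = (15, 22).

(33, 14)

tangent at (15, 22): λ = (3·15² + 4)/(2·22) ≡ 30/44. 44⁻¹ ≡ 55 (mod 59), so λ ≡ 30·55 ≡ 57.
  x = λ² - 15 - 15 = 3249 - 30 ≡ 33; y = λ·(15 - 33) - 22 ≡ 14. → (33, 14)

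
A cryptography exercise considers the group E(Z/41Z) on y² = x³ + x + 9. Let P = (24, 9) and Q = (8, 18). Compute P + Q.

(24, 9) + (8, 18). λ = (18 - 9)/(8 - 24) ≡ 9/25 mod 41. 25⁻¹ ≡ 23 (mod 41), so λ ≡ 2.
  x = λ² - 24 - 8 = 4 - 32 ≡ 13; y = λ·(24 - 13) - 9 ≡ 13. → (13, 13)

(13, 13)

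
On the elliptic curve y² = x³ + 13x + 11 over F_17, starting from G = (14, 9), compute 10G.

Repeated addition: build up to 10G.
2G: tangent at (14, 9): λ = (3·14² + 13)/(2·9) ≡ 6/1. 1⁻¹ ≡ 1 (mod 17) since 1·1 = 1 ≡ 1, so λ ≡ 6·1 ≡ 6.
  x = λ² - 14 - 14 = 36 - 28 ≡ 8; y = λ·(14 - 8) - 9 ≡ 10. → (8, 10)
3G: (8, 10) + (14, 9). λ = (9 - 10)/(14 - 8) ≡ 16/6 mod 17. 6⁻¹ ≡ 3 (mod 17), so λ ≡ 14.
  x = λ² - 8 - 14 = 196 - 22 ≡ 4; y = λ·(8 - 4) - 10 ≡ 12. → (4, 12)
4G: (4, 12) + (14, 9). λ = (9 - 12)/(14 - 4) ≡ 14/10 mod 17. 10⁻¹ ≡ 12 (mod 17) since 10·12 = 120 ≡ 1, so λ ≡ 15.
  x = λ² - 4 - 14 = 225 - 18 ≡ 3; y = λ·(4 - 3) - 12 ≡ 3. → (3, 3)
5G: (3, 3) + (14, 9). λ = (9 - 3)/(14 - 3) ≡ 6/11 mod 17. 11⁻¹ ≡ 14 (mod 17), so λ ≡ 16.
  x = λ² - 3 - 14 = 256 - 17 ≡ 1; y = λ·(3 - 1) - 3 ≡ 12. → (1, 12)
6G: (1, 12) + (14, 9). λ = (9 - 12)/(14 - 1) ≡ 14/13 mod 17. 13⁻¹ ≡ 4 (mod 17), so λ ≡ 5.
  x = λ² - 1 - 14 = 25 - 15 ≡ 10; y = λ·(1 - 10) - 12 ≡ 11. → (10, 11)
7G: (10, 11) + (14, 9). λ = (9 - 11)/(14 - 10) ≡ 15/4 mod 17. 4⁻¹ ≡ 13 (mod 17), so λ ≡ 8.
  x = λ² - 10 - 14 = 64 - 24 ≡ 6; y = λ·(10 - 6) - 11 ≡ 4. → (6, 4)
8G: (6, 4) + (14, 9). λ = (9 - 4)/(14 - 6) ≡ 5/8 mod 17. 8⁻¹ ≡ 15 (mod 17) since 8·15 = 120 ≡ 1, so λ ≡ 7.
  x = λ² - 6 - 14 = 49 - 20 ≡ 12; y = λ·(6 - 12) - 4 ≡ 5. → (12, 5)
9G: (12, 5) + (14, 9). λ = (9 - 5)/(14 - 12) ≡ 4/2 mod 17. 2⁻¹ ≡ 9 (mod 17), so λ ≡ 2.
  x = λ² - 12 - 14 = 4 - 26 ≡ 12; y = λ·(12 - 12) - 5 ≡ 12. → (12, 12)
10G: (12, 12) + (14, 9). λ = (9 - 12)/(14 - 12) ≡ 14/2 mod 17. 2⁻¹ ≡ 9 (mod 17), so λ ≡ 7.
  x = λ² - 12 - 14 = 49 - 26 ≡ 6; y = λ·(12 - 6) - 12 ≡ 13. → (6, 13)

(6, 13)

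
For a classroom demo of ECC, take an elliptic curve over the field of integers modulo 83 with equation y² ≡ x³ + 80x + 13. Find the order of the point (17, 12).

2P: tangent at (17, 12): λ = (3·17² + 80)/(2·12) ≡ 34/24. 24⁻¹ ≡ 45 (mod 83), so λ ≡ 34·45 ≡ 36.
  x = λ² - 17 - 17 = 1296 - 34 ≡ 17; y = λ·(17 - 17) - 12 ≡ 71. → (17, 71)
3P: (17, 71) + (17, 12): same x and y₁ ≡ -y₂, so the sum is ∞.
3P = ∞, so the order is 3.

3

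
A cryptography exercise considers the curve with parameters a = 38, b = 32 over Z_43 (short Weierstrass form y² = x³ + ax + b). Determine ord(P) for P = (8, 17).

2P: tangent at (8, 17): λ = (3·8² + 38)/(2·17) ≡ 15/34. 34⁻¹ ≡ 19 (mod 43) since 34·19 = 646 ≡ 1, so λ ≡ 15·19 ≡ 27.
  x = λ² - 8 - 8 = 729 - 16 ≡ 25; y = λ·(8 - 25) - 17 ≡ 40. → (25, 40)
3P: (25, 40) + (8, 17). λ = (17 - 40)/(8 - 25) ≡ 20/26 mod 43. 26⁻¹ ≡ 5 (mod 43) since 26·5 = 130 ≡ 1, so λ ≡ 14.
  x = λ² - 25 - 8 = 196 - 33 ≡ 34; y = λ·(25 - 34) - 40 ≡ 6. → (34, 6)
4P: (34, 6) + (8, 17). λ = (17 - 6)/(8 - 34) ≡ 11/17 mod 43. 17⁻¹ ≡ 38 (mod 43) since 17·38 = 646 ≡ 1, so λ ≡ 31.
  x = λ² - 34 - 8 = 961 - 42 ≡ 16; y = λ·(34 - 16) - 6 ≡ 36. → (16, 36)
5P: (16, 36) + (8, 17). λ = (17 - 36)/(8 - 16) ≡ 24/35 mod 43. 35⁻¹ ≡ 16 (mod 43), so λ ≡ 40.
  x = λ² - 16 - 8 = 1600 - 24 ≡ 28; y = λ·(16 - 28) - 36 ≡ 0. → (28, 0)
6P: (28, 0) + (8, 17). λ = (17 - 0)/(8 - 28) ≡ 17/23 mod 43. 23⁻¹ ≡ 15 (mod 43) since 23·15 = 345 ≡ 1, so λ ≡ 40.
  x = λ² - 28 - 8 = 1600 - 36 ≡ 16; y = λ·(28 - 16) - 0 ≡ 7. → (16, 7)
7P: (16, 7) + (8, 17). λ = (17 - 7)/(8 - 16) ≡ 10/35 mod 43. 35⁻¹ ≡ 16 (mod 43), so λ ≡ 31.
  x = λ² - 16 - 8 = 961 - 24 ≡ 34; y = λ·(16 - 34) - 7 ≡ 37. → (34, 37)
8P: (34, 37) + (8, 17). λ = (17 - 37)/(8 - 34) ≡ 23/17 mod 43. 17⁻¹ ≡ 38 (mod 43) since 17·38 = 646 ≡ 1, so λ ≡ 14.
  x = λ² - 34 - 8 = 196 - 42 ≡ 25; y = λ·(34 - 25) - 37 ≡ 3. → (25, 3)
9P: (25, 3) + (8, 17). λ = (17 - 3)/(8 - 25) ≡ 14/26 mod 43. 26⁻¹ ≡ 5 (mod 43), so λ ≡ 27.
  x = λ² - 25 - 8 = 729 - 33 ≡ 8; y = λ·(25 - 8) - 3 ≡ 26. → (8, 26)
10P: (8, 26) + (8, 17): same x and y₁ ≡ -y₂, so the sum is 𝒪.
10P = 𝒪, so the order is 10.

10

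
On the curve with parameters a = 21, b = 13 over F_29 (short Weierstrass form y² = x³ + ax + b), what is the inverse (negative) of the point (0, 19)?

-(0, 19) = (0, -19 mod 29) = (0, 10).

(0, 10)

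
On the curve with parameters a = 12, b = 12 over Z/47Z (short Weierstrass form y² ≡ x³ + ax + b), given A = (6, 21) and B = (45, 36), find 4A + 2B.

First 4A:
Double-and-add on 4 = (100)₂. Start with A = (6, 21) for the leading 1-bit.
double: tangent at (6, 21): λ = (3·6² + 12)/(2·21) ≡ 26/42. 42⁻¹ ≡ 28 (mod 47) since 42·28 = 1176 ≡ 1, so λ ≡ 26·28 ≡ 23.
  x = λ² - 6 - 6 = 529 - 12 ≡ 0; y = λ·(6 - 0) - 21 ≡ 23. → (0, 23)
double: tangent at (0, 23): λ = (3·0² + 12)/(2·23) ≡ 12/46. 46⁻¹ ≡ 46 (mod 47), so λ ≡ 12·46 ≡ 35.
  x = λ² - 0 - 0 = 1225 - 0 ≡ 3; y = λ·(0 - 3) - 23 ≡ 13. → (3, 13)
4A = (3, 13).
Next 2B:
Repeated addition: build up to 2B.
2B: tangent at (45, 36): λ = (3·45² + 12)/(2·36) ≡ 24/25. 25⁻¹ ≡ 32 (mod 47) since 25·32 = 800 ≡ 1, so λ ≡ 24·32 ≡ 16.
  x = λ² - 45 - 45 = 256 - 90 ≡ 25; y = λ·(45 - 25) - 36 ≡ 2. → (25, 2)
2B = (25, 2).
Finally 4A + 2B:
(3, 13) + (25, 2). λ = (2 - 13)/(25 - 3) ≡ 36/22 mod 47. 22⁻¹ ≡ 15 (mod 47) since 22·15 = 330 ≡ 1, so λ ≡ 23.
  x = λ² - 3 - 25 = 529 - 28 ≡ 31; y = λ·(3 - 31) - 13 ≡ 1. → (31, 1)

(31, 1)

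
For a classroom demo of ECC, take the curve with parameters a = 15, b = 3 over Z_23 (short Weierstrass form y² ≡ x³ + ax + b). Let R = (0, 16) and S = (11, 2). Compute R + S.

(0, 16) + (11, 2). λ = (2 - 16)/(11 - 0) ≡ 9/11 mod 23. 11⁻¹ ≡ 21 (mod 23), so λ ≡ 5.
  x = λ² - 0 - 11 = 25 - 11 ≡ 14; y = λ·(0 - 14) - 16 ≡ 6. → (14, 6)

(14, 6)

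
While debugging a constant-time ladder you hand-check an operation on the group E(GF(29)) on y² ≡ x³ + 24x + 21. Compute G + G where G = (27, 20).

(8, 0)

tangent at (27, 20): λ = (3·27² + 24)/(2·20) ≡ 7/11. 11⁻¹ ≡ 8 (mod 29) since 11·8 = 88 ≡ 1, so λ ≡ 7·8 ≡ 27.
  x = λ² - 27 - 27 = 729 - 54 ≡ 8; y = λ·(27 - 8) - 20 ≡ 0. → (8, 0)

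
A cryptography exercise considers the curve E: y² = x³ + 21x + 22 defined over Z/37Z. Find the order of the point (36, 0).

2

2P: (36, 0) + (36, 0): same x and y₁ ≡ -y₂, so the sum is O.
2P = O, so the order is 2.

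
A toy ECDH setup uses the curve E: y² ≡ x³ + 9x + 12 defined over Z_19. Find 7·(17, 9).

Write P = (17, 9).
Double-and-add on 7 = (111)₂. Start with P = (17, 9) for the leading 1-bit.
double: tangent at (17, 9): λ = (3·17² + 9)/(2·9) ≡ 2/18. 18⁻¹ ≡ 18 (mod 19) since 18·18 = 324 ≡ 1, so λ ≡ 2·18 ≡ 17.
  x = λ² - 17 - 17 = 289 - 34 ≡ 8; y = λ·(17 - 8) - 9 ≡ 11. → (8, 11)
add P: (8, 11) + (17, 9). λ = (9 - 11)/(17 - 8) ≡ 17/9 mod 19. 9⁻¹ ≡ 17 (mod 19) since 9·17 = 153 ≡ 1, so λ ≡ 4.
  x = λ² - 8 - 17 = 16 - 25 ≡ 10; y = λ·(8 - 10) - 11 ≡ 0. → (10, 0)
double: (10, 0) + (10, 0): same x and y₁ ≡ -y₂, so the sum is O.
add P: O + (17, 9) = (17, 9) (identity).

(17, 9)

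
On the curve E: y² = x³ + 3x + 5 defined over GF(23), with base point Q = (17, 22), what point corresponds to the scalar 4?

Double-and-add on 4 = (100)₂. Start with Q = (17, 22) for the leading 1-bit.
double: tangent at (17, 22): λ = (3·17² + 3)/(2·22) ≡ 19/21. 21⁻¹ ≡ 11 (mod 23), so λ ≡ 19·11 ≡ 2.
  x = λ² - 17 - 17 = 4 - 34 ≡ 16; y = λ·(17 - 16) - 22 ≡ 3. → (16, 3)
double: tangent at (16, 3): λ = (3·16² + 3)/(2·3) ≡ 12/6. 6⁻¹ ≡ 4 (mod 23), so λ ≡ 12·4 ≡ 2.
  x = λ² - 16 - 16 = 4 - 32 ≡ 18; y = λ·(16 - 18) - 3 ≡ 16. → (18, 16)

(18, 16)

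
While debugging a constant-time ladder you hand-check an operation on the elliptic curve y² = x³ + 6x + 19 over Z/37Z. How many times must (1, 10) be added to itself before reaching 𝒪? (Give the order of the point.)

7

2P: tangent at (1, 10): λ = (3·1² + 6)/(2·10) ≡ 9/20. 20⁻¹ ≡ 13 (mod 37), so λ ≡ 9·13 ≡ 6.
  x = λ² - 1 - 1 = 36 - 2 ≡ 34; y = λ·(1 - 34) - 10 ≡ 14. → (34, 14)
3P: (34, 14) + (1, 10). λ = (10 - 14)/(1 - 34) ≡ 33/4 mod 37. 4⁻¹ ≡ 28 (mod 37) since 4·28 = 112 ≡ 1, so λ ≡ 36.
  x = λ² - 34 - 1 = 1296 - 35 ≡ 3; y = λ·(34 - 3) - 14 ≡ 29. → (3, 29)
4P: (3, 29) + (1, 10). λ = (10 - 29)/(1 - 3) ≡ 18/35 mod 37. 35⁻¹ ≡ 18 (mod 37) since 35·18 = 630 ≡ 1, so λ ≡ 28.
  x = λ² - 3 - 1 = 784 - 4 ≡ 3; y = λ·(3 - 3) - 29 ≡ 8. → (3, 8)
5P: (3, 8) + (1, 10). λ = (10 - 8)/(1 - 3) ≡ 2/35 mod 37. 35⁻¹ ≡ 18 (mod 37), so λ ≡ 36.
  x = λ² - 3 - 1 = 1296 - 4 ≡ 34; y = λ·(3 - 34) - 8 ≡ 23. → (34, 23)
6P: (34, 23) + (1, 10). λ = (10 - 23)/(1 - 34) ≡ 24/4 mod 37. 4⁻¹ ≡ 28 (mod 37) since 4·28 = 112 ≡ 1, so λ ≡ 6.
  x = λ² - 34 - 1 = 36 - 35 ≡ 1; y = λ·(34 - 1) - 23 ≡ 27. → (1, 27)
7P: (1, 27) + (1, 10): same x and y₁ ≡ -y₂, so the sum is 𝒪.
7P = 𝒪, so the order is 7.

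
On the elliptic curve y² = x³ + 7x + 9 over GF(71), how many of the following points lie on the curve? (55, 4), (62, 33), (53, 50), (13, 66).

(55, 4): 4² ≡ 16, rhs ≡ 61 → off.
(62, 33): 33² ≡ 24, rhs ≡ 69 → off.
(53, 50): 50² ≡ 15, rhs ≡ 15 → on.
(13, 66): 66² ≡ 25, rhs ≡ 25 → on.

2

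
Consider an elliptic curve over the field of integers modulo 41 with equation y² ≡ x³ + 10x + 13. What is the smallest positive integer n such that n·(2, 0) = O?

2

2P: (2, 0) + (2, 0): same x and y₁ ≡ -y₂, so the sum is O.
2P = O, so the order is 2.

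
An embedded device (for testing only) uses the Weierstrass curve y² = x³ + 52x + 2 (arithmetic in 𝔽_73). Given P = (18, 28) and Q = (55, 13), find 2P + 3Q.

(45, 10)

First 2P:
Repeated addition: build up to 2P.
2P: tangent at (18, 28): λ = (3·18² + 52)/(2·28) ≡ 2/56. 56⁻¹ ≡ 30 (mod 73), so λ ≡ 2·30 ≡ 60.
  x = λ² - 18 - 18 = 3600 - 36 ≡ 60; y = λ·(18 - 60) - 28 ≡ 7. → (60, 7)
2P = (60, 7).
Next 3Q:
Repeated addition: build up to 3Q.
2Q: tangent at (55, 13): λ = (3·55² + 52)/(2·13) ≡ 2/26. 26⁻¹ ≡ 59 (mod 73) since 26·59 = 1534 ≡ 1, so λ ≡ 2·59 ≡ 45.
  x = λ² - 55 - 55 = 2025 - 110 ≡ 17; y = λ·(55 - 17) - 13 ≡ 18. → (17, 18)
3Q: (17, 18) + (55, 13). λ = (13 - 18)/(55 - 17) ≡ 68/38 mod 73. 38⁻¹ ≡ 25 (mod 73), so λ ≡ 21.
  x = λ² - 17 - 55 = 441 - 72 ≡ 4; y = λ·(17 - 4) - 18 ≡ 36. → (4, 36)
3Q = (4, 36).
Finally 2P + 3Q:
(60, 7) + (4, 36). λ = (36 - 7)/(4 - 60) ≡ 29/17 mod 73. 17⁻¹ ≡ 43 (mod 73) since 17·43 = 731 ≡ 1, so λ ≡ 6.
  x = λ² - 60 - 4 = 36 - 64 ≡ 45; y = λ·(60 - 45) - 7 ≡ 10. → (45, 10)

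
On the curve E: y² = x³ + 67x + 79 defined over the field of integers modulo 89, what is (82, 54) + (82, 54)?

tangent at (82, 54): λ = (3·82² + 67)/(2·54) ≡ 36/19. 19⁻¹ ≡ 75 (mod 89), so λ ≡ 36·75 ≡ 30.
  x = λ² - 82 - 82 = 900 - 164 ≡ 24; y = λ·(82 - 24) - 54 ≡ 84. → (24, 84)

(24, 84)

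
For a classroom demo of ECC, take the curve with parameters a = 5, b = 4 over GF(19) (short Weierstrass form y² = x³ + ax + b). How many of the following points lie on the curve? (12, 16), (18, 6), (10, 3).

2

(12, 16): 16² ≡ 9, rhs ≡ 6 → off.
(18, 6): 6² ≡ 17, rhs ≡ 17 → on.
(10, 3): 3² ≡ 9, rhs ≡ 9 → on.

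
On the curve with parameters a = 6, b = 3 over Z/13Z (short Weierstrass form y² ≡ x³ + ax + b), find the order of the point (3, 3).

9

2P: tangent at (3, 3): λ = (3·3² + 6)/(2·3) ≡ 7/6. 6⁻¹ ≡ 11 (mod 13), so λ ≡ 7·11 ≡ 12.
  x = λ² - 3 - 3 = 144 - 6 ≡ 8; y = λ·(3 - 8) - 3 ≡ 2. → (8, 2)
3P: (8, 2) + (3, 3). λ = (3 - 2)/(3 - 8) ≡ 1/8 mod 13. 8⁻¹ ≡ 5 (mod 13), so λ ≡ 5.
  x = λ² - 8 - 3 = 25 - 11 ≡ 1; y = λ·(8 - 1) - 2 ≡ 7. → (1, 7)
4P: (1, 7) + (3, 3). λ = (3 - 7)/(3 - 1) ≡ 9/2 mod 13. 2⁻¹ ≡ 7 (mod 13) since 2·7 = 14 ≡ 1, so λ ≡ 11.
  x = λ² - 1 - 3 = 121 - 4 ≡ 0; y = λ·(1 - 0) - 7 ≡ 4. → (0, 4)
5P: (0, 4) + (3, 3). λ = (3 - 4)/(3 - 0) ≡ 12/3 mod 13. 3⁻¹ ≡ 9 (mod 13) since 3·9 = 27 ≡ 1, so λ ≡ 4.
  x = λ² - 0 - 3 = 16 - 3 ≡ 0; y = λ·(0 - 0) - 4 ≡ 9. → (0, 9)
6P: (0, 9) + (3, 3). λ = (3 - 9)/(3 - 0) ≡ 7/3 mod 13. 3⁻¹ ≡ 9 (mod 13), so λ ≡ 11.
  x = λ² - 0 - 3 = 121 - 3 ≡ 1; y = λ·(0 - 1) - 9 ≡ 6. → (1, 6)
7P: (1, 6) + (3, 3). λ = (3 - 6)/(3 - 1) ≡ 10/2 mod 13. 2⁻¹ ≡ 7 (mod 13) since 2·7 = 14 ≡ 1, so λ ≡ 5.
  x = λ² - 1 - 3 = 25 - 4 ≡ 8; y = λ·(1 - 8) - 6 ≡ 11. → (8, 11)
8P: (8, 11) + (3, 3). λ = (3 - 11)/(3 - 8) ≡ 5/8 mod 13. 8⁻¹ ≡ 5 (mod 13) since 8·5 = 40 ≡ 1, so λ ≡ 12.
  x = λ² - 8 - 3 = 144 - 11 ≡ 3; y = λ·(8 - 3) - 11 ≡ 10. → (3, 10)
9P: (3, 10) + (3, 3): same x and y₁ ≡ -y₂, so the sum is the point at infinity.
9P = the point at infinity, so the order is 9.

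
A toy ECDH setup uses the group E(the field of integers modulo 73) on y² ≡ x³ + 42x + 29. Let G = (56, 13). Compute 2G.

(26, 70)

tangent at (56, 13): λ = (3·56² + 42)/(2·13) ≡ 33/26. 26⁻¹ ≡ 59 (mod 73), so λ ≡ 33·59 ≡ 49.
  x = λ² - 56 - 56 = 2401 - 112 ≡ 26; y = λ·(56 - 26) - 13 ≡ 70. → (26, 70)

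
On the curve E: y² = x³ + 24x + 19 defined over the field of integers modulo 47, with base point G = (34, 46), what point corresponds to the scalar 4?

(44, 22)

Double-and-add on 4 = (100)₂. Start with G = (34, 46) for the leading 1-bit.
double: tangent at (34, 46): λ = (3·34² + 24)/(2·46) ≡ 14/45. 45⁻¹ ≡ 23 (mod 47) since 45·23 = 1035 ≡ 1, so λ ≡ 14·23 ≡ 40.
  x = λ² - 34 - 34 = 1600 - 68 ≡ 28; y = λ·(34 - 28) - 46 ≡ 6. → (28, 6)
double: tangent at (28, 6): λ = (3·28² + 24)/(2·6) ≡ 26/12. 12⁻¹ ≡ 4 (mod 47) since 12·4 = 48 ≡ 1, so λ ≡ 26·4 ≡ 10.
  x = λ² - 28 - 28 = 100 - 56 ≡ 44; y = λ·(28 - 44) - 6 ≡ 22. → (44, 22)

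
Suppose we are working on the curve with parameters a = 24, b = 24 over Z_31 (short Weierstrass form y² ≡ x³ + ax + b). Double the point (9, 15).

tangent at (9, 15): λ = (3·9² + 24)/(2·15) ≡ 19/30. 30⁻¹ ≡ 30 (mod 31) since 30·30 = 900 ≡ 1, so λ ≡ 19·30 ≡ 12.
  x = λ² - 9 - 9 = 144 - 18 ≡ 2; y = λ·(9 - 2) - 15 ≡ 7. → (2, 7)

(2, 7)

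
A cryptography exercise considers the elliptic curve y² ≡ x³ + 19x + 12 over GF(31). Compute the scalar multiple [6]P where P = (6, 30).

(8, 26)

Double-and-add on 6 = (110)₂. Start with P = (6, 30) for the leading 1-bit.
double: tangent at (6, 30): λ = (3·6² + 19)/(2·30) ≡ 3/29. 29⁻¹ ≡ 15 (mod 31), so λ ≡ 3·15 ≡ 14.
  x = λ² - 6 - 6 = 196 - 12 ≡ 29; y = λ·(6 - 29) - 30 ≡ 20. → (29, 20)
add P: (29, 20) + (6, 30). λ = (30 - 20)/(6 - 29) ≡ 10/8 mod 31. 8⁻¹ ≡ 4 (mod 31) since 8·4 = 32 ≡ 1, so λ ≡ 9.
  x = λ² - 29 - 6 = 81 - 35 ≡ 15; y = λ·(29 - 15) - 20 ≡ 13. → (15, 13)
double: tangent at (15, 13): λ = (3·15² + 19)/(2·13) ≡ 12/26. 26⁻¹ ≡ 6 (mod 31) since 26·6 = 156 ≡ 1, so λ ≡ 12·6 ≡ 10.
  x = λ² - 15 - 15 = 100 - 30 ≡ 8; y = λ·(15 - 8) - 13 ≡ 26. → (8, 26)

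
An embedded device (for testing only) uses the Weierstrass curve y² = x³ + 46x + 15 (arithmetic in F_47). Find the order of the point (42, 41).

10

2P: tangent at (42, 41): λ = (3·42² + 46)/(2·41) ≡ 27/35. 35⁻¹ ≡ 43 (mod 47), so λ ≡ 27·43 ≡ 33.
  x = λ² - 42 - 42 = 1089 - 84 ≡ 18; y = λ·(42 - 18) - 41 ≡ 46. → (18, 46)
3P: (18, 46) + (42, 41). λ = (41 - 46)/(42 - 18) ≡ 42/24 mod 47. 24⁻¹ ≡ 2 (mod 47), so λ ≡ 37.
  x = λ² - 18 - 42 = 1369 - 60 ≡ 40; y = λ·(18 - 40) - 46 ≡ 33. → (40, 33)
4P: (40, 33) + (42, 41). λ = (41 - 33)/(42 - 40) ≡ 8/2 mod 47. 2⁻¹ ≡ 24 (mod 47) since 2·24 = 48 ≡ 1, so λ ≡ 4.
  x = λ² - 40 - 42 = 16 - 82 ≡ 28; y = λ·(40 - 28) - 33 ≡ 15. → (28, 15)
5P: (28, 15) + (42, 41). λ = (41 - 15)/(42 - 28) ≡ 26/14 mod 47. 14⁻¹ ≡ 37 (mod 47), so λ ≡ 22.
  x = λ² - 28 - 42 = 484 - 70 ≡ 38; y = λ·(28 - 38) - 15 ≡ 0. → (38, 0)
6P: (38, 0) + (42, 41). λ = (41 - 0)/(42 - 38) ≡ 41/4 mod 47. 4⁻¹ ≡ 12 (mod 47), so λ ≡ 22.
  x = λ² - 38 - 42 = 484 - 80 ≡ 28; y = λ·(38 - 28) - 0 ≡ 32. → (28, 32)
7P: (28, 32) + (42, 41). λ = (41 - 32)/(42 - 28) ≡ 9/14 mod 47. 14⁻¹ ≡ 37 (mod 47), so λ ≡ 4.
  x = λ² - 28 - 42 = 16 - 70 ≡ 40; y = λ·(28 - 40) - 32 ≡ 14. → (40, 14)
8P: (40, 14) + (42, 41). λ = (41 - 14)/(42 - 40) ≡ 27/2 mod 47. 2⁻¹ ≡ 24 (mod 47) since 2·24 = 48 ≡ 1, so λ ≡ 37.
  x = λ² - 40 - 42 = 1369 - 82 ≡ 18; y = λ·(40 - 18) - 14 ≡ 1. → (18, 1)
9P: (18, 1) + (42, 41). λ = (41 - 1)/(42 - 18) ≡ 40/24 mod 47. 24⁻¹ ≡ 2 (mod 47), so λ ≡ 33.
  x = λ² - 18 - 42 = 1089 - 60 ≡ 42; y = λ·(18 - 42) - 1 ≡ 6. → (42, 6)
10P: (42, 6) + (42, 41): same x and y₁ ≡ -y₂, so the sum is the point at infinity.
10P = the point at infinity, so the order is 10.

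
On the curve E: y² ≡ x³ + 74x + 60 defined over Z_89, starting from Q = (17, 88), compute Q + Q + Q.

Repeated addition: build up to 3Q.
2Q: tangent at (17, 88): λ = (3·17² + 74)/(2·88) ≡ 51/87. 87⁻¹ ≡ 44 (mod 89), so λ ≡ 51·44 ≡ 19.
  x = λ² - 17 - 17 = 361 - 34 ≡ 60; y = λ·(17 - 60) - 88 ≡ 74. → (60, 74)
3Q: (60, 74) + (17, 88). λ = (88 - 74)/(17 - 60) ≡ 14/46 mod 89. 46⁻¹ ≡ 60 (mod 89), so λ ≡ 39.
  x = λ² - 60 - 17 = 1521 - 77 ≡ 20; y = λ·(60 - 20) - 74 ≡ 62. → (20, 62)

(20, 62)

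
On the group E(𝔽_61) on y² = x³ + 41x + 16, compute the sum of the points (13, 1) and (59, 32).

(13, 1) + (59, 32). λ = (32 - 1)/(59 - 13) ≡ 31/46 mod 61. 46⁻¹ ≡ 4 (mod 61), so λ ≡ 2.
  x = λ² - 13 - 59 = 4 - 72 ≡ 54; y = λ·(13 - 54) - 1 ≡ 39. → (54, 39)

(54, 39)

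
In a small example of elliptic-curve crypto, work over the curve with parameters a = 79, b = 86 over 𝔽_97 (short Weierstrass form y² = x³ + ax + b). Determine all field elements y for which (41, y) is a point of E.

x³ + 79x + 86 = 72246 ≡ 78 (mod 97).
78 is a non-residue mod 97; no y exists.

none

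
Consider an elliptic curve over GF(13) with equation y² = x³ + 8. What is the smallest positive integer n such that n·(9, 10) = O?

4

2P: tangent at (9, 10): λ = (3·9² + 0)/(2·10) ≡ 9/7. 7⁻¹ ≡ 2 (mod 13), so λ ≡ 9·2 ≡ 5.
  x = λ² - 9 - 9 = 25 - 18 ≡ 7; y = λ·(9 - 7) - 10 ≡ 0. → (7, 0)
3P: (7, 0) + (9, 10). λ = (10 - 0)/(9 - 7) ≡ 10/2 mod 13. 2⁻¹ ≡ 7 (mod 13), so λ ≡ 5.
  x = λ² - 7 - 9 = 25 - 16 ≡ 9; y = λ·(7 - 9) - 0 ≡ 3. → (9, 3)
4P: (9, 3) + (9, 10): same x and y₁ ≡ -y₂, so the sum is O.
4P = O, so the order is 4.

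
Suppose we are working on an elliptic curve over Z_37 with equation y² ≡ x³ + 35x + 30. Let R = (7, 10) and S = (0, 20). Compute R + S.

(26, 33)

(7, 10) + (0, 20). λ = (20 - 10)/(0 - 7) ≡ 10/30 mod 37. 30⁻¹ ≡ 21 (mod 37), so λ ≡ 25.
  x = λ² - 7 - 0 = 625 - 7 ≡ 26; y = λ·(7 - 26) - 10 ≡ 33. → (26, 33)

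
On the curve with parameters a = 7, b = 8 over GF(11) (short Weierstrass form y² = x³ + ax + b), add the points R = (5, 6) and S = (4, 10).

(7, 2)

(5, 6) + (4, 10). λ = (10 - 6)/(4 - 5) ≡ 4/10 mod 11. 10⁻¹ ≡ 10 (mod 11) since 10·10 = 100 ≡ 1, so λ ≡ 7.
  x = λ² - 5 - 4 = 49 - 9 ≡ 7; y = λ·(5 - 7) - 6 ≡ 2. → (7, 2)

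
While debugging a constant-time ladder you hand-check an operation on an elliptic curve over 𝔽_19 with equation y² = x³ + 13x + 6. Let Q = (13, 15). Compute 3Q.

(15, 17)

Repeated addition: build up to 3Q.
2Q: tangent at (13, 15): λ = (3·13² + 13)/(2·15) ≡ 7/11. 11⁻¹ ≡ 7 (mod 19) since 11·7 = 77 ≡ 1, so λ ≡ 7·7 ≡ 11.
  x = λ² - 13 - 13 = 121 - 26 ≡ 0; y = λ·(13 - 0) - 15 ≡ 14. → (0, 14)
3Q: (0, 14) + (13, 15). λ = (15 - 14)/(13 - 0) ≡ 1/13 mod 19. 13⁻¹ ≡ 3 (mod 19), so λ ≡ 3.
  x = λ² - 0 - 13 = 9 - 13 ≡ 15; y = λ·(0 - 15) - 14 ≡ 17. → (15, 17)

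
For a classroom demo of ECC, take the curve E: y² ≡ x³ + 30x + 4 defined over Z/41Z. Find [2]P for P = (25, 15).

tangent at (25, 15): λ = (3·25² + 30)/(2·15) ≡ 19/30. 30⁻¹ ≡ 26 (mod 41) since 30·26 = 780 ≡ 1, so λ ≡ 19·26 ≡ 2.
  x = λ² - 25 - 25 = 4 - 50 ≡ 36; y = λ·(25 - 36) - 15 ≡ 4. → (36, 4)

(36, 4)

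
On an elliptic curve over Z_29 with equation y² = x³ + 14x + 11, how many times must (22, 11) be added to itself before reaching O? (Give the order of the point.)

2P: tangent at (22, 11): λ = (3·22² + 14)/(2·11) ≡ 16/22. 22⁻¹ ≡ 4 (mod 29), so λ ≡ 16·4 ≡ 6.
  x = λ² - 22 - 22 = 36 - 44 ≡ 21; y = λ·(22 - 21) - 11 ≡ 24. → (21, 24)
3P: (21, 24) + (22, 11). λ = (11 - 24)/(22 - 21) ≡ 16/1 mod 29. 1⁻¹ ≡ 1 (mod 29) since 1·1 = 1 ≡ 1, so λ ≡ 16.
  x = λ² - 21 - 22 = 256 - 43 ≡ 10; y = λ·(21 - 10) - 24 ≡ 7. → (10, 7)
4P: (10, 7) + (22, 11). λ = (11 - 7)/(22 - 10) ≡ 4/12 mod 29. 12⁻¹ ≡ 17 (mod 29), so λ ≡ 10.
  x = λ² - 10 - 22 = 100 - 32 ≡ 10; y = λ·(10 - 10) - 7 ≡ 22. → (10, 22)
5P: (10, 22) + (22, 11). λ = (11 - 22)/(22 - 10) ≡ 18/12 mod 29. 12⁻¹ ≡ 17 (mod 29) since 12·17 = 204 ≡ 1, so λ ≡ 16.
  x = λ² - 10 - 22 = 256 - 32 ≡ 21; y = λ·(10 - 21) - 22 ≡ 5. → (21, 5)
6P: (21, 5) + (22, 11). λ = (11 - 5)/(22 - 21) ≡ 6/1 mod 29. 1⁻¹ ≡ 1 (mod 29), so λ ≡ 6.
  x = λ² - 21 - 22 = 36 - 43 ≡ 22; y = λ·(21 - 22) - 5 ≡ 18. → (22, 18)
7P: (22, 18) + (22, 11): same x and y₁ ≡ -y₂, so the sum is O.
7P = O, so the order is 7.

7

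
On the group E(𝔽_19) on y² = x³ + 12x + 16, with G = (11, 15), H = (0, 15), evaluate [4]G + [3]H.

(9, 6)

First 4G:
Double-and-add on 4 = (100)₂. Start with G = (11, 15) for the leading 1-bit.
double: tangent at (11, 15): λ = (3·11² + 12)/(2·15) ≡ 14/11. 11⁻¹ ≡ 7 (mod 19) since 11·7 = 77 ≡ 1, so λ ≡ 14·7 ≡ 3.
  x = λ² - 11 - 11 = 9 - 22 ≡ 6; y = λ·(11 - 6) - 15 ≡ 0. → (6, 0)
double: (6, 0) + (6, 0): same x and y₁ ≡ -y₂, so the sum is 𝒪.
4G = 𝒪.
Next 3H:
Repeated addition: build up to 3H.
2H: tangent at (0, 15): λ = (3·0² + 12)/(2·15) ≡ 12/11. 11⁻¹ ≡ 7 (mod 19), so λ ≡ 12·7 ≡ 8.
  x = λ² - 0 - 0 = 64 - 0 ≡ 7; y = λ·(0 - 7) - 15 ≡ 5. → (7, 5)
3H: (7, 5) + (0, 15). λ = (15 - 5)/(0 - 7) ≡ 10/12 mod 19. 12⁻¹ ≡ 8 (mod 19), so λ ≡ 4.
  x = λ² - 7 - 0 = 16 - 7 ≡ 9; y = λ·(7 - 9) - 5 ≡ 6. → (9, 6)
3H = (9, 6).
Finally 4G + 3H:
𝒪 + (9, 6) = (9, 6) (identity).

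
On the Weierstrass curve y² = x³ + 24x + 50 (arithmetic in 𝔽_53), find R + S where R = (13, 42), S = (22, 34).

(43, 20)

(13, 42) + (22, 34). λ = (34 - 42)/(22 - 13) ≡ 45/9 mod 53. 9⁻¹ ≡ 6 (mod 53) since 9·6 = 54 ≡ 1, so λ ≡ 5.
  x = λ² - 13 - 22 = 25 - 35 ≡ 43; y = λ·(13 - 43) - 42 ≡ 20. → (43, 20)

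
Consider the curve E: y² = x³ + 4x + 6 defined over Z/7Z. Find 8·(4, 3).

Write G = (4, 3).
Double-and-add on 8 = (1000)₂. Start with G = (4, 3) for the leading 1-bit.
double: tangent at (4, 3): λ = (3·4² + 4)/(2·3) ≡ 3/6. 6⁻¹ ≡ 6 (mod 7) since 6·6 = 36 ≡ 1, so λ ≡ 3·6 ≡ 4.
  x = λ² - 4 - 4 = 16 - 8 ≡ 1; y = λ·(4 - 1) - 3 ≡ 2. → (1, 2)
double: tangent at (1, 2): λ = (3·1² + 4)/(2·2) ≡ 0/4. 4⁻¹ ≡ 2 (mod 7), so λ ≡ 0·2 ≡ 0.
  x = λ² - 1 - 1 = 0 - 2 ≡ 5; y = λ·(1 - 5) - 2 ≡ 5. → (5, 5)
double: tangent at (5, 5): λ = (3·5² + 4)/(2·5) ≡ 2/3. 3⁻¹ ≡ 5 (mod 7) since 3·5 = 15 ≡ 1, so λ ≡ 2·5 ≡ 3.
  x = λ² - 5 - 5 = 9 - 10 ≡ 6; y = λ·(5 - 6) - 5 ≡ 6. → (6, 6)

(6, 6)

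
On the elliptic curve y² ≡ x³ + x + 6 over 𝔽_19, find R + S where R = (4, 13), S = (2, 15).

(4, 13) + (2, 15). λ = (15 - 13)/(2 - 4) ≡ 2/17 mod 19. 17⁻¹ ≡ 9 (mod 19), so λ ≡ 18.
  x = λ² - 4 - 2 = 324 - 6 ≡ 14; y = λ·(4 - 14) - 13 ≡ 16. → (14, 16)

(14, 16)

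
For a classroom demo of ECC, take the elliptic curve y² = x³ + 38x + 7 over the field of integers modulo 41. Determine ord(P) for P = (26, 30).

2P: tangent at (26, 30): λ = (3·26² + 38)/(2·30) ≡ 16/19. 19⁻¹ ≡ 13 (mod 41) since 19·13 = 247 ≡ 1, so λ ≡ 16·13 ≡ 3.
  x = λ² - 26 - 26 = 9 - 52 ≡ 39; y = λ·(26 - 39) - 30 ≡ 13. → (39, 13)
3P: (39, 13) + (26, 30). λ = (30 - 13)/(26 - 39) ≡ 17/28 mod 41. 28⁻¹ ≡ 22 (mod 41) since 28·22 = 616 ≡ 1, so λ ≡ 5.
  x = λ² - 39 - 26 = 25 - 65 ≡ 1; y = λ·(39 - 1) - 13 ≡ 13. → (1, 13)
4P: (1, 13) + (26, 30). λ = (30 - 13)/(26 - 1) ≡ 17/25 mod 41. 25⁻¹ ≡ 23 (mod 41), so λ ≡ 22.
  x = λ² - 1 - 26 = 484 - 27 ≡ 6; y = λ·(1 - 6) - 13 ≡ 0. → (6, 0)
5P: (6, 0) + (26, 30). λ = (30 - 0)/(26 - 6) ≡ 30/20 mod 41. 20⁻¹ ≡ 39 (mod 41) since 20·39 = 780 ≡ 1, so λ ≡ 22.
  x = λ² - 6 - 26 = 484 - 32 ≡ 1; y = λ·(6 - 1) - 0 ≡ 28. → (1, 28)
6P: (1, 28) + (26, 30). λ = (30 - 28)/(26 - 1) ≡ 2/25 mod 41. 25⁻¹ ≡ 23 (mod 41), so λ ≡ 5.
  x = λ² - 1 - 26 = 25 - 27 ≡ 39; y = λ·(1 - 39) - 28 ≡ 28. → (39, 28)
7P: (39, 28) + (26, 30). λ = (30 - 28)/(26 - 39) ≡ 2/28 mod 41. 28⁻¹ ≡ 22 (mod 41) since 28·22 = 616 ≡ 1, so λ ≡ 3.
  x = λ² - 39 - 26 = 9 - 65 ≡ 26; y = λ·(39 - 26) - 28 ≡ 11. → (26, 11)
8P: (26, 11) + (26, 30): same x and y₁ ≡ -y₂, so the sum is the point at infinity.
8P = the point at infinity, so the order is 8.

8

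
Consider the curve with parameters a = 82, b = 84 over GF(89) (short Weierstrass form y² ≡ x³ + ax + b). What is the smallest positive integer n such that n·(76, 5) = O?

2P: tangent at (76, 5): λ = (3·76² + 82)/(2·5) ≡ 55/10. 10⁻¹ ≡ 9 (mod 89), so λ ≡ 55·9 ≡ 50.
  x = λ² - 76 - 76 = 2500 - 152 ≡ 34; y = λ·(76 - 34) - 5 ≡ 48. → (34, 48)
3P: (34, 48) + (76, 5). λ = (5 - 48)/(76 - 34) ≡ 46/42 mod 89. 42⁻¹ ≡ 53 (mod 89) since 42·53 = 2226 ≡ 1, so λ ≡ 35.
  x = λ² - 34 - 76 = 1225 - 110 ≡ 47; y = λ·(34 - 47) - 48 ≡ 31. → (47, 31)
4P: (47, 31) + (76, 5). λ = (5 - 31)/(76 - 47) ≡ 63/29 mod 89. 29⁻¹ ≡ 43 (mod 89), so λ ≡ 39.
  x = λ² - 47 - 76 = 1521 - 123 ≡ 63; y = λ·(47 - 63) - 31 ≡ 57. → (63, 57)
5P: (63, 57) + (76, 5). λ = (5 - 57)/(76 - 63) ≡ 37/13 mod 89. 13⁻¹ ≡ 48 (mod 89) since 13·48 = 624 ≡ 1, so λ ≡ 85.
  x = λ² - 63 - 76 = 7225 - 139 ≡ 55; y = λ·(63 - 55) - 57 ≡ 0. → (55, 0)
6P: (55, 0) + (76, 5). λ = (5 - 0)/(76 - 55) ≡ 5/21 mod 89. 21⁻¹ ≡ 17 (mod 89) since 21·17 = 357 ≡ 1, so λ ≡ 85.
  x = λ² - 55 - 76 = 7225 - 131 ≡ 63; y = λ·(55 - 63) - 0 ≡ 32. → (63, 32)
7P: (63, 32) + (76, 5). λ = (5 - 32)/(76 - 63) ≡ 62/13 mod 89. 13⁻¹ ≡ 48 (mod 89), so λ ≡ 39.
  x = λ² - 63 - 76 = 1521 - 139 ≡ 47; y = λ·(63 - 47) - 32 ≡ 58. → (47, 58)
8P: (47, 58) + (76, 5). λ = (5 - 58)/(76 - 47) ≡ 36/29 mod 89. 29⁻¹ ≡ 43 (mod 89), so λ ≡ 35.
  x = λ² - 47 - 76 = 1225 - 123 ≡ 34; y = λ·(47 - 34) - 58 ≡ 41. → (34, 41)
9P: (34, 41) + (76, 5). λ = (5 - 41)/(76 - 34) ≡ 53/42 mod 89. 42⁻¹ ≡ 53 (mod 89) since 42·53 = 2226 ≡ 1, so λ ≡ 50.
  x = λ² - 34 - 76 = 2500 - 110 ≡ 76; y = λ·(34 - 76) - 41 ≡ 84. → (76, 84)
10P: (76, 84) + (76, 5): same x and y₁ ≡ -y₂, so the sum is O.
10P = O, so the order is 10.

10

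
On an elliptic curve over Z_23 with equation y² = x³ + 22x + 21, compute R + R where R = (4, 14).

tangent at (4, 14): λ = (3·4² + 22)/(2·14) ≡ 1/5. 5⁻¹ ≡ 14 (mod 23) since 5·14 = 70 ≡ 1, so λ ≡ 1·14 ≡ 14.
  x = λ² - 4 - 4 = 196 - 8 ≡ 4; y = λ·(4 - 4) - 14 ≡ 9. → (4, 9)

(4, 9)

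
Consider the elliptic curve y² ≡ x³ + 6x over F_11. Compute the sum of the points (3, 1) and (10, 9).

(3, 1) + (10, 9). λ = (9 - 1)/(10 - 3) ≡ 8/7 mod 11. 7⁻¹ ≡ 8 (mod 11), so λ ≡ 9.
  x = λ² - 3 - 10 = 81 - 13 ≡ 2; y = λ·(3 - 2) - 1 ≡ 8. → (2, 8)

(2, 8)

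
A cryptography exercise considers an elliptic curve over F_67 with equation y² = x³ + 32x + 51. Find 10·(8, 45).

(16, 61)

Write G = (8, 45).
Double-and-add on 10 = (1010)₂. Start with G = (8, 45) for the leading 1-bit.
double: tangent at (8, 45): λ = (3·8² + 32)/(2·45) ≡ 23/23. 23⁻¹ ≡ 35 (mod 67), so λ ≡ 23·35 ≡ 1.
  x = λ² - 8 - 8 = 1 - 16 ≡ 52; y = λ·(8 - 52) - 45 ≡ 45. → (52, 45)
double: tangent at (52, 45): λ = (3·52² + 32)/(2·45) ≡ 37/23. 23⁻¹ ≡ 35 (mod 67), so λ ≡ 37·35 ≡ 22.
  x = λ² - 52 - 52 = 484 - 104 ≡ 45; y = λ·(52 - 45) - 45 ≡ 42. → (45, 42)
add G: (45, 42) + (8, 45). λ = (45 - 42)/(8 - 45) ≡ 3/30 mod 67. 30⁻¹ ≡ 38 (mod 67) since 30·38 = 1140 ≡ 1, so λ ≡ 47.
  x = λ² - 45 - 8 = 2209 - 53 ≡ 12; y = λ·(45 - 12) - 42 ≡ 35. → (12, 35)
double: tangent at (12, 35): λ = (3·12² + 32)/(2·35) ≡ 62/3. 3⁻¹ ≡ 45 (mod 67), so λ ≡ 62·45 ≡ 43.
  x = λ² - 12 - 12 = 1849 - 24 ≡ 16; y = λ·(12 - 16) - 35 ≡ 61. → (16, 61)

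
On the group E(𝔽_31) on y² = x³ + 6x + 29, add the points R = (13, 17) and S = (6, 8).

(13, 17) + (6, 8). λ = (8 - 17)/(6 - 13) ≡ 22/24 mod 31. 24⁻¹ ≡ 22 (mod 31) since 24·22 = 528 ≡ 1, so λ ≡ 19.
  x = λ² - 13 - 6 = 361 - 19 ≡ 1; y = λ·(13 - 1) - 17 ≡ 25. → (1, 25)

(1, 25)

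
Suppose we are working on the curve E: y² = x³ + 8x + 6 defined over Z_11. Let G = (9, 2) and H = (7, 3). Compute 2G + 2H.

First 2G:
Repeated addition: build up to 2G.
2G: tangent at (9, 2): λ = (3·9² + 8)/(2·2) ≡ 9/4. 4⁻¹ ≡ 3 (mod 11), so λ ≡ 9·3 ≡ 5.
  x = λ² - 9 - 9 = 25 - 18 ≡ 7; y = λ·(9 - 7) - 2 ≡ 8. → (7, 8)
2G = (7, 8).
Next 2H:
Repeated addition: build up to 2H.
2H: tangent at (7, 3): λ = (3·7² + 8)/(2·3) ≡ 1/6. 6⁻¹ ≡ 2 (mod 11), so λ ≡ 1·2 ≡ 2.
  x = λ² - 7 - 7 = 4 - 14 ≡ 1; y = λ·(7 - 1) - 3 ≡ 9. → (1, 9)
2H = (1, 9).
Finally 2G + 2H:
(7, 8) + (1, 9). λ = (9 - 8)/(1 - 7) ≡ 1/5 mod 11. 5⁻¹ ≡ 9 (mod 11) since 5·9 = 45 ≡ 1, so λ ≡ 9.
  x = λ² - 7 - 1 = 81 - 8 ≡ 7; y = λ·(7 - 7) - 8 ≡ 3. → (7, 3)

(7, 3)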